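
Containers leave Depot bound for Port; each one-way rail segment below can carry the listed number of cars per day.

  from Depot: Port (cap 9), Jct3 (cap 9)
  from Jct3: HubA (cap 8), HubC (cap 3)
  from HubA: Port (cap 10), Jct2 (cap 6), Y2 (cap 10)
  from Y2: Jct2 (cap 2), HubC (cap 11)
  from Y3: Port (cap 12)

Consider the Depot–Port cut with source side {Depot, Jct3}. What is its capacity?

20

Edges leaving {Depot, Jct3}: Depot→Port (9), Jct3→HubA (8), Jct3→HubC (3).
Cut capacity = 9 + 8 + 3 = 20.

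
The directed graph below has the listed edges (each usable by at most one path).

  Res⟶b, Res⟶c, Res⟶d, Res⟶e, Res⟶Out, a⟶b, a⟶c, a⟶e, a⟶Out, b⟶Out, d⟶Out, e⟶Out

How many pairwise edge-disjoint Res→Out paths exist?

Assign every edge capacity 1; by Menger, the answer equals the max flow.
Path Res→Out (+1); total 1.
Path Res→b→Out (+1); total 2.
Path Res→d→Out (+1); total 3.
Path Res→e→Out (+1); total 4.
No residual Res→Out path; max flow = 4.
Certifying cut of size 4: {Res→Out, Res→b, Res→d, Res→e}.

4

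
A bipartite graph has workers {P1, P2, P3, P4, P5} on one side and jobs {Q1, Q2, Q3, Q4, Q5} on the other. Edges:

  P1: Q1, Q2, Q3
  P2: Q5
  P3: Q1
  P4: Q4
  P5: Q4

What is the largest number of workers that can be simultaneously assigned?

4

Unit-capacity flow: source→left, listed edges, right→sink; max matching = max flow.
Augmenting path P1→Q1 (+1); matched 1.
Augmenting path P2→Q5 (+1); matched 2.
Augmenting path P4→Q4 (+1); matched 3.
Augmenting path P3→Q1→P1→Q2 (+1); matched 4.
No augmenting path remains; maximum matching = 4.
König certificate: {P1, P2, P3, Q4} is a vertex cover of size 4 (every listed pair touches it), so no matching can be larger.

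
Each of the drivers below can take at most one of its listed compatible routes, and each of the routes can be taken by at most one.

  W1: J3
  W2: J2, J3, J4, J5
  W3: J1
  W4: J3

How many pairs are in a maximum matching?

Unit-capacity flow: source→left, listed edges, right→sink; max matching = max flow.
Augmenting path W1→J3 (+1); matched 1.
Augmenting path W2→J2 (+1); matched 2.
Augmenting path W3→J1 (+1); matched 3.
No augmenting path remains; maximum matching = 3.
König certificate: {W2, W3, J3} is a vertex cover of size 3 (every listed pair touches it), so no matching can be larger.

3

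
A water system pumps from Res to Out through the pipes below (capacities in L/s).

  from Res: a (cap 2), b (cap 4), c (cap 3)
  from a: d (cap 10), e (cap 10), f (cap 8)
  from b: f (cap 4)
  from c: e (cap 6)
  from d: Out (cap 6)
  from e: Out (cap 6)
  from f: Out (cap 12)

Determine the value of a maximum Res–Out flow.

9

Augment Res→a→d→Out: bottleneck 2, flow now 2.
Augment Res→b→f→Out: bottleneck 4, flow now 6.
Augment Res→c→e→Out: bottleneck 3, flow now 9.
No augmenting path remains; maximum flow = 9.
In the residual graph, reachable from Res: {Res}.
Min-cut edges: Res→a (2), Res→b (4), Res→c (3); capacity 2 + 4 + 3 = 9.
This cut is saturated, so no flow can exceed 9.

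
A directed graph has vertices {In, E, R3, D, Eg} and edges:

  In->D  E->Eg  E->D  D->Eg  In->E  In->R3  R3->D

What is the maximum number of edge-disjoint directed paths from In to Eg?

2

Assign every edge capacity 1; by Menger, the answer equals the max flow.
Path In→E→Eg (+1); total 1.
Path In→D→Eg (+1); total 2.
No residual In→Eg path; max flow = 2.
Certifying cut of size 2: {D→Eg, In→E}.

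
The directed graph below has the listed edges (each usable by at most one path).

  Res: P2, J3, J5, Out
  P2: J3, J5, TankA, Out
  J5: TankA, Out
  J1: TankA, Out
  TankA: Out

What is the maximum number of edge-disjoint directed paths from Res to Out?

3

Assign every edge capacity 1; by Menger, the answer equals the max flow.
Path Res→Out (+1); total 1.
Path Res→P2→Out (+1); total 2.
Path Res→J5→Out (+1); total 3.
No residual Res→Out path; max flow = 3.
Certifying cut of size 3: {Res→J5, Res→Out, Res→P2}.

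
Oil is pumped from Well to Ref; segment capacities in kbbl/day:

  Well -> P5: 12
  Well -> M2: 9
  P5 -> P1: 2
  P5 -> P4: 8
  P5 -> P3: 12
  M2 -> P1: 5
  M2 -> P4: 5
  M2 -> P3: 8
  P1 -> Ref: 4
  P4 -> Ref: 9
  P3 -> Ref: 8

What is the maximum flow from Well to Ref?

21

Augment Well→P5→P1→Ref: bottleneck 2, flow now 2.
Augment Well→P5→P4→Ref: bottleneck 8, flow now 10.
Augment Well→P5→P3→Ref: bottleneck 2, flow now 12.
Augment Well→M2→P1→Ref: bottleneck 2, flow now 14.
Augment Well→M2→P4→Ref: bottleneck 1, flow now 15.
Augment Well→M2→P3→Ref: bottleneck 6, flow now 21.
No augmenting path remains; maximum flow = 21.
In the residual graph, reachable from Well: {Well}.
Min-cut edges: Well→P5 (12), Well→M2 (9); capacity 12 + 9 = 21.
This cut is saturated, so no flow can exceed 21.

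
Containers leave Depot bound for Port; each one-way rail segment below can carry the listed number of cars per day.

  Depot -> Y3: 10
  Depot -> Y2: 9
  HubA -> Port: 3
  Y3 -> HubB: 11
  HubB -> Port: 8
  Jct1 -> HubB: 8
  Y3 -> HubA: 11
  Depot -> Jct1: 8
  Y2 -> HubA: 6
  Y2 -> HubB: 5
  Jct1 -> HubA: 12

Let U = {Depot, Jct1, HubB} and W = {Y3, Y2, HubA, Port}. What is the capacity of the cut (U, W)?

Edges leaving {Depot, Jct1, HubB}: Depot→Y3 (10), Depot→Y2 (9), Jct1→HubA (12), HubB→Port (8).
Cut capacity = 10 + 9 + 12 + 8 = 39.

39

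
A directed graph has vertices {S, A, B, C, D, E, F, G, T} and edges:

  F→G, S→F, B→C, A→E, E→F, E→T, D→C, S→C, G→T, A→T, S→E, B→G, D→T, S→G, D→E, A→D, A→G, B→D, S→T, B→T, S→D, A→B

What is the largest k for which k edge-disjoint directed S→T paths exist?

4

Assign every edge capacity 1; by Menger, the answer equals the max flow.
Path S→T (+1); total 1.
Path S→D→T (+1); total 2.
Path S→E→T (+1); total 3.
Path S→G→T (+1); total 4.
No residual S→T path; max flow = 4.
Certifying cut of size 4: {G→T, S→D, S→E, S→T}.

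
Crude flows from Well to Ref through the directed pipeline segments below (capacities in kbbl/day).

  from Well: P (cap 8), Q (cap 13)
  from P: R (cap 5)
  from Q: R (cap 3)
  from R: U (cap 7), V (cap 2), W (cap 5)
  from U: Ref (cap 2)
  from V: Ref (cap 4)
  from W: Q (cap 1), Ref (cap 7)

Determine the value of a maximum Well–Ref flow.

8

Augment Well→P→R→U→Ref: bottleneck 2, flow now 2.
Augment Well→P→R→V→Ref: bottleneck 2, flow now 4.
Augment Well→P→R→W→Ref: bottleneck 1, flow now 5.
Augment Well→Q→R→W→Ref: bottleneck 3, flow now 8.
No augmenting path remains; maximum flow = 8.
In the residual graph, reachable from Well: {Well, P, Q}.
Min-cut edges: P→R (5), Q→R (3); capacity 5 + 3 = 8.
This cut is saturated, so no flow can exceed 8.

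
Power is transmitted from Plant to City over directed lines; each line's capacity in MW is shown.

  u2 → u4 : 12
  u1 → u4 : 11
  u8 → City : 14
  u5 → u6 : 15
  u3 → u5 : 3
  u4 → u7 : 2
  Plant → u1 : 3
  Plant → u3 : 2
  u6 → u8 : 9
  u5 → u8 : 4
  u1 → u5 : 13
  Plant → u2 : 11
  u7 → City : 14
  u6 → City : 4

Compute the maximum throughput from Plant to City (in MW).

Augment Plant→u1→u4→u7→City: bottleneck 2, flow now 2.
Augment Plant→u1→u5→u6→City: bottleneck 1, flow now 3.
Augment Plant→u3→u5→u6→City: bottleneck 2, flow now 5.
Augment Plant→u2→u4→u1→u5→u6→City: bottleneck 1, flow now 6. (uses reverse residual edge)
Augment Plant→u2→u4→u1→u5→u8→City: bottleneck 1, flow now 7. (uses reverse residual edge)
No augmenting path remains; maximum flow = 7.
In the residual graph, reachable from Plant: {Plant, u2, u4}.
Min-cut edges: Plant→u1 (3), Plant→u3 (2), u4→u7 (2); capacity 3 + 2 + 2 = 7.
This cut is saturated, so no flow can exceed 7.

7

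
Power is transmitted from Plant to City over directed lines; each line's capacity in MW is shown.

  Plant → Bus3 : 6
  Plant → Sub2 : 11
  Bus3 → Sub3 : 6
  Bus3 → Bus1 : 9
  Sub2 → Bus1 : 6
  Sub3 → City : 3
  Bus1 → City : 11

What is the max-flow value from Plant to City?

12

Augment Plant→Bus3→Sub3→City: bottleneck 3, flow now 3.
Augment Plant→Bus3→Bus1→City: bottleneck 3, flow now 6.
Augment Plant→Sub2→Bus1→City: bottleneck 6, flow now 12.
No augmenting path remains; maximum flow = 12.
In the residual graph, reachable from Plant: {Plant, Sub2}.
Min-cut edges: Plant→Bus3 (6), Sub2→Bus1 (6); capacity 6 + 6 = 12.
This cut is saturated, so no flow can exceed 12.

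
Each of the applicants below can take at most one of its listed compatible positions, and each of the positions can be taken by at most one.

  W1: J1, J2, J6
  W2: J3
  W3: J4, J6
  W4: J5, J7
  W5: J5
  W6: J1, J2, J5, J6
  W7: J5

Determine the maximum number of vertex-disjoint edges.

Unit-capacity flow: source→left, listed edges, right→sink; max matching = max flow.
Augmenting path W1→J1 (+1); matched 1.
Augmenting path W2→J3 (+1); matched 2.
Augmenting path W3→J4 (+1); matched 3.
Augmenting path W4→J5 (+1); matched 4.
Augmenting path W6→J2 (+1); matched 5.
Augmenting path W5→J5→W4→J7 (+1); matched 6.
No augmenting path remains; maximum matching = 6.
König certificate: {W1, W2, W3, W4, W6, J5} is a vertex cover of size 6 (every listed pair touches it), so no matching can be larger.

6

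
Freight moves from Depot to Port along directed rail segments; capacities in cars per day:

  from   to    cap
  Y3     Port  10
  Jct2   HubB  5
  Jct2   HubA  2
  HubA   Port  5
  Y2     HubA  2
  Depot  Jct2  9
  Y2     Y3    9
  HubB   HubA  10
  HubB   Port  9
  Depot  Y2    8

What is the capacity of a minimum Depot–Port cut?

15

Augment Depot→Y2→Y3→Port: bottleneck 8, flow now 8.
Augment Depot→Jct2→HubA→Port: bottleneck 2, flow now 10.
Augment Depot→Jct2→HubB→Port: bottleneck 5, flow now 15.
No augmenting path remains; maximum flow = 15.
By max-flow min-cut, the minimum cut capacity equals the max flow.
In the residual graph, reachable from Depot: {Depot, Jct2}.
Min-cut edges: Depot→Y2 (8), Jct2→HubA (2), Jct2→HubB (5); capacity 8 + 2 + 5 = 15.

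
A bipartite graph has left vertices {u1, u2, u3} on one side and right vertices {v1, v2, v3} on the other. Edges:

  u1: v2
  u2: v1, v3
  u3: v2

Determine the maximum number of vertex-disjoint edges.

2

Unit-capacity flow: source→left, listed edges, right→sink; max matching = max flow.
Augmenting path u1→v2 (+1); matched 1.
Augmenting path u2→v1 (+1); matched 2.
No augmenting path remains; maximum matching = 2.
König certificate: {u2, v2} is a vertex cover of size 2 (every listed pair touches it), so no matching can be larger.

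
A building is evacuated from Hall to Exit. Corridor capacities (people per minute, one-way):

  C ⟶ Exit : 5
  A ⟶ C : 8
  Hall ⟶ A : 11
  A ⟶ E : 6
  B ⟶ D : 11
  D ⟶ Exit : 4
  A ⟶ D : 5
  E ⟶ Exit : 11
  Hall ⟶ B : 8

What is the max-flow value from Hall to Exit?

15

Augment Hall→A→C→Exit: bottleneck 5, flow now 5.
Augment Hall→A→D→Exit: bottleneck 4, flow now 9.
Augment Hall→A→E→Exit: bottleneck 2, flow now 11.
Augment Hall→B→D→A→E→Exit: bottleneck 4, flow now 15. (uses reverse residual edge)
No augmenting path remains; maximum flow = 15.
In the residual graph, reachable from Hall: {Hall, B, D}.
Min-cut edges: Hall→A (11), D→Exit (4); capacity 11 + 4 = 15.
This cut is saturated, so no flow can exceed 15.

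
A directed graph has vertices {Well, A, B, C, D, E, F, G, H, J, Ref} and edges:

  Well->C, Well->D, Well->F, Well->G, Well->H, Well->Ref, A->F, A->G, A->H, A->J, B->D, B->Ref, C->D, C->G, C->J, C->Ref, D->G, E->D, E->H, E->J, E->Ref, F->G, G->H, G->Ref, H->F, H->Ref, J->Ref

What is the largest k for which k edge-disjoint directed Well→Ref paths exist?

Assign every edge capacity 1; by Menger, the answer equals the max flow.
Path Well→Ref (+1); total 1.
Path Well→C→Ref (+1); total 2.
Path Well→G→Ref (+1); total 3.
Path Well→H→Ref (+1); total 4.
No residual Well→Ref path; max flow = 4.
Certifying cut of size 4: {G→Ref, H→Ref, Well→C, Well→Ref}.

4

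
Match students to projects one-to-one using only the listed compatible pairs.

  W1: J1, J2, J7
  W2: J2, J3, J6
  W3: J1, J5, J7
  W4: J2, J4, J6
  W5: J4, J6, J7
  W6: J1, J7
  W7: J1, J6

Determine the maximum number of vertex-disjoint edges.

Unit-capacity flow: source→left, listed edges, right→sink; max matching = max flow.
Augmenting path W1→J1 (+1); matched 1.
Augmenting path W2→J2 (+1); matched 2.
Augmenting path W3→J5 (+1); matched 3.
Augmenting path W4→J4 (+1); matched 4.
Augmenting path W5→J6 (+1); matched 5.
Augmenting path W6→J7 (+1); matched 6.
Augmenting path W7→J1→W1→J2→W2→J3 (+1); matched 7.
No augmenting path remains; maximum matching = 7.
König certificate: {W1, W2, W3, W4, W5, W6, W7} is a vertex cover of size 7 (every listed pair touches it), so no matching can be larger.

7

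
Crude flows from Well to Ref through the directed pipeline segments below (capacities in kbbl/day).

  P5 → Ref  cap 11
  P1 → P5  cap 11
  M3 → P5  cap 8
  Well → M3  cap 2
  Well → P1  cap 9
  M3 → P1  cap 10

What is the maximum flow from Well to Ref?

Augment Well→P1→P5→Ref: bottleneck 9, flow now 9.
Augment Well→M3→P5→Ref: bottleneck 2, flow now 11.
No augmenting path remains; maximum flow = 11.
In the residual graph, reachable from Well: {Well}.
Min-cut edges: Well→P1 (9), Well→M3 (2); capacity 9 + 2 = 11.
This cut is saturated, so no flow can exceed 11.

11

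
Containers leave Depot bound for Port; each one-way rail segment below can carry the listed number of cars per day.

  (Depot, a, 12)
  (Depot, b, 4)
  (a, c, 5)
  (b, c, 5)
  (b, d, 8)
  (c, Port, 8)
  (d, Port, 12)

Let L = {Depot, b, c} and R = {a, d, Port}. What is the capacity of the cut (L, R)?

28

Edges leaving {Depot, b, c}: Depot→a (12), b→d (8), c→Port (8).
Cut capacity = 12 + 8 + 8 = 28.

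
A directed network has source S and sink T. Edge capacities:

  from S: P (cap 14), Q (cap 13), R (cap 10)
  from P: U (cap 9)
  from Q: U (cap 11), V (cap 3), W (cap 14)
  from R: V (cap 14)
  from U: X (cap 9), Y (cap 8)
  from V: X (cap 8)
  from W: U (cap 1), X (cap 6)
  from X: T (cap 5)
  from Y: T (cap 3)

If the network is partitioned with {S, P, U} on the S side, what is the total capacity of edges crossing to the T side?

40

Edges leaving {S, P, U}: S→Q (13), S→R (10), U→X (9), U→Y (8).
Cut capacity = 13 + 10 + 9 + 8 = 40.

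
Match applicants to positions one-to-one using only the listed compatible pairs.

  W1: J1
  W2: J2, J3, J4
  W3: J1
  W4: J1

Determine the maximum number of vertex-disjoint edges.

2

Unit-capacity flow: source→left, listed edges, right→sink; max matching = max flow.
Augmenting path W1→J1 (+1); matched 1.
Augmenting path W2→J2 (+1); matched 2.
No augmenting path remains; maximum matching = 2.
König certificate: {W2, J1} is a vertex cover of size 2 (every listed pair touches it), so no matching can be larger.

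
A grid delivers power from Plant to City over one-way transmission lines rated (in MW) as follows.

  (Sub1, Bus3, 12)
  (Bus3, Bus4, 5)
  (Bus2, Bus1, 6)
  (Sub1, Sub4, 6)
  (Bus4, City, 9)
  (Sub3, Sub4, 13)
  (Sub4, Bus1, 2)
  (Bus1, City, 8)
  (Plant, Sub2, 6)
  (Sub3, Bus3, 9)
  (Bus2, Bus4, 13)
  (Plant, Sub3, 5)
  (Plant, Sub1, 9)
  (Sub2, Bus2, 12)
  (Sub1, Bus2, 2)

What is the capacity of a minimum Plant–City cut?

15

Augment Plant→Sub2→Bus2→Bus1→City: bottleneck 6, flow now 6.
Augment Plant→Sub3→Sub4→Bus1→City: bottleneck 2, flow now 8.
Augment Plant→Sub3→Bus3→Bus4→City: bottleneck 3, flow now 11.
Augment Plant→Sub1→Bus2→Bus4→City: bottleneck 2, flow now 13.
Augment Plant→Sub1→Bus3→Bus4→City: bottleneck 2, flow now 15.
No augmenting path remains; maximum flow = 15.
By max-flow min-cut, the minimum cut capacity equals the max flow.
In the residual graph, reachable from Plant: {Plant, Sub3, Sub1, Sub4, Bus3}.
Min-cut edges: Plant→Sub2 (6), Sub1→Bus2 (2), Sub4→Bus1 (2), Bus3→Bus4 (5); capacity 6 + 2 + 2 + 5 = 15.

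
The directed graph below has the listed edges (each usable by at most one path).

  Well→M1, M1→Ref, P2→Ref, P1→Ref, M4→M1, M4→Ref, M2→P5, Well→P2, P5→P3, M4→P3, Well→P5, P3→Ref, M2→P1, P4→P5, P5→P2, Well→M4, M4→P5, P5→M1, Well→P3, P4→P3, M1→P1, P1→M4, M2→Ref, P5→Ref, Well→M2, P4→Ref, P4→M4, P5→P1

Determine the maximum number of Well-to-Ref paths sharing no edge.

Assign every edge capacity 1; by Menger, the answer equals the max flow.
Path Well→M2→Ref (+1); total 1.
Path Well→M4→Ref (+1); total 2.
Path Well→P5→Ref (+1); total 3.
Path Well→P3→Ref (+1); total 4.
Path Well→M1→Ref (+1); total 5.
Path Well→P2→Ref (+1); total 6.
No residual Well→Ref path; max flow = 6.
Certifying cut of size 6: {Well→M1, Well→M2, Well→M4, Well→P2, Well→P3, Well→P5}.

6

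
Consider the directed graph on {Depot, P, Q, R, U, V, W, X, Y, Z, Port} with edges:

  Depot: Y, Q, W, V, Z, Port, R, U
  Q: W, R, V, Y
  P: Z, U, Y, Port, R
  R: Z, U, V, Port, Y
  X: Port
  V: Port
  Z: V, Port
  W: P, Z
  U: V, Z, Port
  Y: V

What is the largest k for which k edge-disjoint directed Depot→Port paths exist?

6

Assign every edge capacity 1; by Menger, the answer equals the max flow.
Path Depot→Port (+1); total 1.
Path Depot→R→Port (+1); total 2.
Path Depot→U→Port (+1); total 3.
Path Depot→V→Port (+1); total 4.
Path Depot→Z→Port (+1); total 5.
Path Depot→W→P→Port (+1); total 6.
No residual Depot→Port path; max flow = 6.
Certifying cut of size 6: {Depot→Port, R→Port, U→Port, V→Port, W→P, Z→Port}.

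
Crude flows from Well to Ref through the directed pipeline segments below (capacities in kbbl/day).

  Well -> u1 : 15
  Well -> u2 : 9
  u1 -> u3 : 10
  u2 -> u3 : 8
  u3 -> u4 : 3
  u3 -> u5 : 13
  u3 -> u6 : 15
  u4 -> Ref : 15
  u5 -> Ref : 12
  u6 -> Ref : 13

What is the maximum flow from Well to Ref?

18

Augment Well→u1→u3→u4→Ref: bottleneck 3, flow now 3.
Augment Well→u1→u3→u5→Ref: bottleneck 7, flow now 10.
Augment Well→u2→u3→u5→Ref: bottleneck 5, flow now 15.
Augment Well→u2→u3→u6→Ref: bottleneck 3, flow now 18.
No augmenting path remains; maximum flow = 18.
In the residual graph, reachable from Well: {Well, u1, u2}.
Min-cut edges: u1→u3 (10), u2→u3 (8); capacity 10 + 8 = 18.
This cut is saturated, so no flow can exceed 18.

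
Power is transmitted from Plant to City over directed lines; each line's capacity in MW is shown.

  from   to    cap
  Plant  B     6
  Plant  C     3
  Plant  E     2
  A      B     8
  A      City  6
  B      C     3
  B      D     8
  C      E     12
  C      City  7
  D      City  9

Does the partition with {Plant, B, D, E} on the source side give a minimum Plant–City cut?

No — its capacity is 15, but the minimum cut has capacity 9.

Given cut capacity: 3 + 3 + 9 = 15.
Augment Plant→C→City: bottleneck 3, flow now 3.
Augment Plant→B→C→City: bottleneck 3, flow now 6.
Augment Plant→B→D→City: bottleneck 3, flow now 9.
No augmenting path remains; maximum flow = 9.
In the residual graph, reachable from Plant: {Plant, E}.
Min-cut edges: Plant→B (6), Plant→C (3); capacity 6 + 3 = 9.
Cut capacity 15 exceeds the max flow 9, so it is not minimum.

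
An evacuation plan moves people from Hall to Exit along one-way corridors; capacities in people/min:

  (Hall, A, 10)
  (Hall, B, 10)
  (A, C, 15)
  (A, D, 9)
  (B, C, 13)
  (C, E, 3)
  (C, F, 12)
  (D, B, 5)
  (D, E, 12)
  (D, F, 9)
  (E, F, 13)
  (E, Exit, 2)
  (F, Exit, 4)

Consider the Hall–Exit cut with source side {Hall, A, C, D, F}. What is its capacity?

34

Edges leaving {Hall, A, C, D, F}: Hall→B (10), C→E (3), D→B (5), D→E (12), F→Exit (4).
Cut capacity = 10 + 3 + 5 + 12 + 4 = 34.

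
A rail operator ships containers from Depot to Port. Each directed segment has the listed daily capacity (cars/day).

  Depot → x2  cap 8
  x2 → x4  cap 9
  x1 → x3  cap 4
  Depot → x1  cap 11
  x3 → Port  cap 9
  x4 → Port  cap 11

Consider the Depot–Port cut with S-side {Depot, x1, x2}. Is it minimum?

Given cut capacity: 4 + 9 = 13.
Augment Depot→x1→x3→Port: bottleneck 4, flow now 4.
Augment Depot→x2→x4→Port: bottleneck 8, flow now 12.
No augmenting path remains; maximum flow = 12.
In the residual graph, reachable from Depot: {Depot, x1}.
Min-cut edges: Depot→x2 (8), x1→x3 (4); capacity 8 + 4 = 12.
Cut capacity 13 exceeds the max flow 12, so it is not minimum.

No — its capacity is 13, but the minimum cut has capacity 12.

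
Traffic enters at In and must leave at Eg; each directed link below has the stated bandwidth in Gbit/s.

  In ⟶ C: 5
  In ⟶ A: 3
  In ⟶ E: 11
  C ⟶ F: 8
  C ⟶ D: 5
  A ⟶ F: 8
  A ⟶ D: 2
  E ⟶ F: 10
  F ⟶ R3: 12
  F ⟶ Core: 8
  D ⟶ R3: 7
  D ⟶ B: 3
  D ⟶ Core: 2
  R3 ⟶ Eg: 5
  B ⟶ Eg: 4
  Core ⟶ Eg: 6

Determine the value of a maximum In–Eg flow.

14

Augment In→C→F→R3→Eg: bottleneck 5, flow now 5.
Augment In→A→F→Core→Eg: bottleneck 3, flow now 8.
Augment In→E→F→Core→Eg: bottleneck 3, flow now 11.
Augment In→E→F→C→D→B→Eg: bottleneck 3, flow now 14. (uses reverse residual edge)
No augmenting path remains; maximum flow = 14.
In the residual graph, reachable from In: {In, C, A, E, F, D, R3, Core}.
Min-cut edges: D→B (3), R3→Eg (5), Core→Eg (6); capacity 3 + 5 + 6 = 14.
This cut is saturated, so no flow can exceed 14.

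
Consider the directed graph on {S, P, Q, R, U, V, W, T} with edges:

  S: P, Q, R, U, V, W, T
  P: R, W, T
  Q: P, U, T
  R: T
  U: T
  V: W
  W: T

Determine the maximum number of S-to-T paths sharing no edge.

6

Assign every edge capacity 1; by Menger, the answer equals the max flow.
Path S→T (+1); total 1.
Path S→P→T (+1); total 2.
Path S→Q→T (+1); total 3.
Path S→R→T (+1); total 4.
Path S→U→T (+1); total 5.
Path S→W→T (+1); total 6.
No residual S→T path; max flow = 6.
Certifying cut of size 6: {S→P, S→Q, S→R, S→T, S→U, W→T}.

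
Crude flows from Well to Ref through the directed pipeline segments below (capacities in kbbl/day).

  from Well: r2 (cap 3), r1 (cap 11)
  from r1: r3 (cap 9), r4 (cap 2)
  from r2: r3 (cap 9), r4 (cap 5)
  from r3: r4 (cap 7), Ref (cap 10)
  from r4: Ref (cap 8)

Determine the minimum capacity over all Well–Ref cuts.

Augment Well→r1→r3→Ref: bottleneck 9, flow now 9.
Augment Well→r1→r4→Ref: bottleneck 2, flow now 11.
Augment Well→r2→r3→Ref: bottleneck 1, flow now 12.
Augment Well→r2→r4→Ref: bottleneck 2, flow now 14.
No augmenting path remains; maximum flow = 14.
By max-flow min-cut, the minimum cut capacity equals the max flow.
In the residual graph, reachable from Well: {Well}.
Min-cut edges: Well→r1 (11), Well→r2 (3); capacity 11 + 3 = 14.

14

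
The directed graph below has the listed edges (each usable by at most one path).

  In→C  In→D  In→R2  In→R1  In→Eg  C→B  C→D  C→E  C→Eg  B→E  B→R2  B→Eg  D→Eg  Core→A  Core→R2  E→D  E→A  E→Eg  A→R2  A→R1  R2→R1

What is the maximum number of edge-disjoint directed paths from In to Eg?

3

Assign every edge capacity 1; by Menger, the answer equals the max flow.
Path In→Eg (+1); total 1.
Path In→C→Eg (+1); total 2.
Path In→D→Eg (+1); total 3.
No residual In→Eg path; max flow = 3.
Certifying cut of size 3: {In→C, In→D, In→Eg}.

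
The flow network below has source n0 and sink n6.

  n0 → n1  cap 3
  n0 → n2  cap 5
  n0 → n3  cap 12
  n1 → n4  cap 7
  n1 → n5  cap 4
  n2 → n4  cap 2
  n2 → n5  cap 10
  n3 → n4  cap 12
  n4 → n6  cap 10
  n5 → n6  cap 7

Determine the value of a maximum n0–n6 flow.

17

Augment n0→n1→n4→n6: bottleneck 3, flow now 3.
Augment n0→n2→n4→n6: bottleneck 2, flow now 5.
Augment n0→n2→n5→n6: bottleneck 3, flow now 8.
Augment n0→n3→n4→n6: bottleneck 5, flow now 13.
Augment n0→n3→n4→n1→n5→n6: bottleneck 3, flow now 16. (uses reverse residual edge)
Augment n0→n3→n4→n2→n5→n6: bottleneck 1, flow now 17. (uses reverse residual edge)
No augmenting path remains; maximum flow = 17.
In the residual graph, reachable from n0: {n0, n1, n2, n3, n4, n5}.
Min-cut edges: n4→n6 (10), n5→n6 (7); capacity 10 + 7 = 17.
This cut is saturated, so no flow can exceed 17.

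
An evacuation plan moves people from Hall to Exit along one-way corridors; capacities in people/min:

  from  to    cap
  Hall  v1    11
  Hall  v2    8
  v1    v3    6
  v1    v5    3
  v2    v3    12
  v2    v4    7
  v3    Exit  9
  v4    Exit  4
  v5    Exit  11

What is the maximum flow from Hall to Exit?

Augment Hall→v1→v3→Exit: bottleneck 6, flow now 6.
Augment Hall→v1→v5→Exit: bottleneck 3, flow now 9.
Augment Hall→v2→v3→Exit: bottleneck 3, flow now 12.
Augment Hall→v2→v4→Exit: bottleneck 4, flow now 16.
No augmenting path remains; maximum flow = 16.
In the residual graph, reachable from Hall: {Hall, v1, v2, v3, v4}.
Min-cut edges: v1→v5 (3), v3→Exit (9), v4→Exit (4); capacity 3 + 9 + 4 = 16.
This cut is saturated, so no flow can exceed 16.

16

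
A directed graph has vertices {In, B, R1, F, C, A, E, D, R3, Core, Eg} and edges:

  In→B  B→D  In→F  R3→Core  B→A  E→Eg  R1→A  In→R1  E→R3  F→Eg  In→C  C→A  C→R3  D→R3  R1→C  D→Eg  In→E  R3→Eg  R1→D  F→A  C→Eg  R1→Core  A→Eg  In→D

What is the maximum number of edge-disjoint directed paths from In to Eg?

6

Assign every edge capacity 1; by Menger, the answer equals the max flow.
Path In→F→Eg (+1); total 1.
Path In→C→Eg (+1); total 2.
Path In→E→Eg (+1); total 3.
Path In→D→Eg (+1); total 4.
Path In→B→A→Eg (+1); total 5.
Path In→R1→C→R3→Eg (+1); total 6.
No residual In→Eg path; max flow = 6.
Certifying cut of size 6: {In→B, In→C, In→D, In→E, In→F, In→R1}.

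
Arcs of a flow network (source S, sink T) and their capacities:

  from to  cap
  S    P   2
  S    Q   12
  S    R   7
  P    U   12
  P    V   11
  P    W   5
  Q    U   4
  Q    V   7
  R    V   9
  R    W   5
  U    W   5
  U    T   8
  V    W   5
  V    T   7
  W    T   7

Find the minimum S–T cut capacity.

Augment S→P→U→T: bottleneck 2, flow now 2.
Augment S→Q→U→T: bottleneck 4, flow now 6.
Augment S→Q→V→T: bottleneck 7, flow now 13.
Augment S→R→W→T: bottleneck 5, flow now 18.
Augment S→R→V→W→T: bottleneck 2, flow now 20.
No augmenting path remains; maximum flow = 20.
By max-flow min-cut, the minimum cut capacity equals the max flow.
In the residual graph, reachable from S: {S, Q}.
Min-cut edges: S→P (2), S→R (7), Q→U (4), Q→V (7); capacity 2 + 7 + 4 + 7 = 20.

20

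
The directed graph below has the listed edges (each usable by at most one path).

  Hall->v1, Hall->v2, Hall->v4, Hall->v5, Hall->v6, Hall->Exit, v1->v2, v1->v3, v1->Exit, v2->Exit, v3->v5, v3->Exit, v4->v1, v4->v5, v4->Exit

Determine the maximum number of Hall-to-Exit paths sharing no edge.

Assign every edge capacity 1; by Menger, the answer equals the max flow.
Path Hall→Exit (+1); total 1.
Path Hall→v1→Exit (+1); total 2.
Path Hall→v2→Exit (+1); total 3.
Path Hall→v4→Exit (+1); total 4.
No residual Hall→Exit path; max flow = 4.
Certifying cut of size 4: {Hall→Exit, Hall→v1, Hall→v2, Hall→v4}.

4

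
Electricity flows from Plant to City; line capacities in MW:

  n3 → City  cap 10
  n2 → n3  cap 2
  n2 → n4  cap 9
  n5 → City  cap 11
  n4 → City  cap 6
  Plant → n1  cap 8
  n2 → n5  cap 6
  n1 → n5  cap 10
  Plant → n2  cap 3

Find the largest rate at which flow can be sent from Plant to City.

Augment Plant→n1→n5→City: bottleneck 8, flow now 8.
Augment Plant→n2→n3→City: bottleneck 2, flow now 10.
Augment Plant→n2→n4→City: bottleneck 1, flow now 11.
No augmenting path remains; maximum flow = 11.
In the residual graph, reachable from Plant: {Plant}.
Min-cut edges: Plant→n1 (8), Plant→n2 (3); capacity 8 + 3 = 11.
This cut is saturated, so no flow can exceed 11.

11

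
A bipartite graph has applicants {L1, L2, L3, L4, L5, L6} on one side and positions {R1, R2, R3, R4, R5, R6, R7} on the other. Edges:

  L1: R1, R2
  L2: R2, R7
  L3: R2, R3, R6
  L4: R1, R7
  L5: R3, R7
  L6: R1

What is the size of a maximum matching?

5

Unit-capacity flow: source→left, listed edges, right→sink; max matching = max flow.
Augmenting path L1→R1 (+1); matched 1.
Augmenting path L2→R2 (+1); matched 2.
Augmenting path L3→R3 (+1); matched 3.
Augmenting path L4→R7 (+1); matched 4.
Augmenting path L5→R3→L3→R6 (+1); matched 5.
No augmenting path remains; maximum matching = 5.
König certificate: {L3, L5, R1, R2, R7} is a vertex cover of size 5 (every listed pair touches it), so no matching can be larger.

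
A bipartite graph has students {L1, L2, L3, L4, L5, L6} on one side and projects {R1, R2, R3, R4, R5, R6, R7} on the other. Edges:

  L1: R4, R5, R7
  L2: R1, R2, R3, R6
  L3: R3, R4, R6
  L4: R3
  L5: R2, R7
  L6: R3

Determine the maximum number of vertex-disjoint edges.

Unit-capacity flow: source→left, listed edges, right→sink; max matching = max flow.
Augmenting path L1→R4 (+1); matched 1.
Augmenting path L2→R1 (+1); matched 2.
Augmenting path L3→R3 (+1); matched 3.
Augmenting path L5→R2 (+1); matched 4.
Augmenting path L4→R3→L3→R6 (+1); matched 5.
No augmenting path remains; maximum matching = 5.
König certificate: {L1, L2, L3, L5, R3} is a vertex cover of size 5 (every listed pair touches it), so no matching can be larger.

5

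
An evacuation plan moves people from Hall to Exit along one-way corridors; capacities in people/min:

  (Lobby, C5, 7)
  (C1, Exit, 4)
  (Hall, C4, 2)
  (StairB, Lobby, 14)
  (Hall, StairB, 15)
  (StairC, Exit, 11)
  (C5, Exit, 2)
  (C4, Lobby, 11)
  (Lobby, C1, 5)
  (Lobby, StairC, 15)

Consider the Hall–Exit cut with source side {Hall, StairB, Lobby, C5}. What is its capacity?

Edges leaving {Hall, StairB, Lobby, C5}: Hall→C4 (2), Lobby→C1 (5), Lobby→StairC (15), C5→Exit (2).
Cut capacity = 2 + 5 + 15 + 2 = 24.

24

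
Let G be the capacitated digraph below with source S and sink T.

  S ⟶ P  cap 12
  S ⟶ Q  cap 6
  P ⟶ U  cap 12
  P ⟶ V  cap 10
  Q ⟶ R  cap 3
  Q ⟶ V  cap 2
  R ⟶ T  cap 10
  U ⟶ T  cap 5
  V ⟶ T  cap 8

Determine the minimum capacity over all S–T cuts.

16

Augment S→P→U→T: bottleneck 5, flow now 5.
Augment S→P→V→T: bottleneck 7, flow now 12.
Augment S→Q→R→T: bottleneck 3, flow now 15.
Augment S→Q→V→T: bottleneck 1, flow now 16.
No augmenting path remains; maximum flow = 16.
By max-flow min-cut, the minimum cut capacity equals the max flow.
In the residual graph, reachable from S: {S, P, Q, U, V}.
Min-cut edges: Q→R (3), U→T (5), V→T (8); capacity 3 + 5 + 8 = 16.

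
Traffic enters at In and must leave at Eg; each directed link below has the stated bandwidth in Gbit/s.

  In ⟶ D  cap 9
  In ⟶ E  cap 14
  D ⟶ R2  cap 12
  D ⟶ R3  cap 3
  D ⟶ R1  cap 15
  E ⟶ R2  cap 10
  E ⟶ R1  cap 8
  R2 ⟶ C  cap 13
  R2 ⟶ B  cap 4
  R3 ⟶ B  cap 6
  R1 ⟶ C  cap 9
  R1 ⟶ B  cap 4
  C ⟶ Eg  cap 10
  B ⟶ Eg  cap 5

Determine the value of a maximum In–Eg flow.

15

Augment In→D→R2→C→Eg: bottleneck 9, flow now 9.
Augment In→E→R2→C→Eg: bottleneck 1, flow now 10.
Augment In→E→R2→B→Eg: bottleneck 4, flow now 14.
Augment In→E→R1→B→Eg: bottleneck 1, flow now 15.
No augmenting path remains; maximum flow = 15.
In the residual graph, reachable from In: {In, D, E, R2, R3, R1, C, B}.
Min-cut edges: C→Eg (10), B→Eg (5); capacity 10 + 5 = 15.
This cut is saturated, so no flow can exceed 15.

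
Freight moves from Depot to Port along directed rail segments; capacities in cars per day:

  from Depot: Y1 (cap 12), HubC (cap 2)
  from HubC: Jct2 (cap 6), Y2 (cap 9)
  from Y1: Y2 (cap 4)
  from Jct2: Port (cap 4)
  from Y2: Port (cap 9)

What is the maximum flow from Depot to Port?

6

Augment Depot→HubC→Jct2→Port: bottleneck 2, flow now 2.
Augment Depot→Y1→Y2→Port: bottleneck 4, flow now 6.
No augmenting path remains; maximum flow = 6.
In the residual graph, reachable from Depot: {Depot, Y1}.
Min-cut edges: Depot→HubC (2), Y1→Y2 (4); capacity 2 + 4 = 6.
This cut is saturated, so no flow can exceed 6.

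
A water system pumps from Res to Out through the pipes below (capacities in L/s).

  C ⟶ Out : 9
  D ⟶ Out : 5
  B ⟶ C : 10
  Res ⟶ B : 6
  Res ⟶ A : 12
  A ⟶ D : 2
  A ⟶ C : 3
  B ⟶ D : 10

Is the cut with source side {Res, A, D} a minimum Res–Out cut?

No — its capacity is 14, but the minimum cut has capacity 11.

Given cut capacity: 6 + 3 + 5 = 14.
Augment Res→A→C→Out: bottleneck 3, flow now 3.
Augment Res→A→D→Out: bottleneck 2, flow now 5.
Augment Res→B→C→Out: bottleneck 6, flow now 11.
No augmenting path remains; maximum flow = 11.
In the residual graph, reachable from Res: {Res, A}.
Min-cut edges: Res→B (6), A→C (3), A→D (2); capacity 6 + 3 + 2 = 11.
Cut capacity 14 exceeds the max flow 11, so it is not minimum.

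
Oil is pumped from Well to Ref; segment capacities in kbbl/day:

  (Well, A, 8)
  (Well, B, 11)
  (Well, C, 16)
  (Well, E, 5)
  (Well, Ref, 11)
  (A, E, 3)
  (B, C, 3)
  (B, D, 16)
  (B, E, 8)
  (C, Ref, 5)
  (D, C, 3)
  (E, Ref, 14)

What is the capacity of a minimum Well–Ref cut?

30

Augment Well→Ref: bottleneck 11, flow now 11.
Augment Well→C→Ref: bottleneck 5, flow now 16.
Augment Well→E→Ref: bottleneck 5, flow now 21.
Augment Well→A→E→Ref: bottleneck 3, flow now 24.
Augment Well→B→E→Ref: bottleneck 6, flow now 30.
No augmenting path remains; maximum flow = 30.
By max-flow min-cut, the minimum cut capacity equals the max flow.
In the residual graph, reachable from Well: {Well, A, B, C, D, E}.
Min-cut edges: Well→Ref (11), C→Ref (5), E→Ref (14); capacity 11 + 5 + 14 = 30.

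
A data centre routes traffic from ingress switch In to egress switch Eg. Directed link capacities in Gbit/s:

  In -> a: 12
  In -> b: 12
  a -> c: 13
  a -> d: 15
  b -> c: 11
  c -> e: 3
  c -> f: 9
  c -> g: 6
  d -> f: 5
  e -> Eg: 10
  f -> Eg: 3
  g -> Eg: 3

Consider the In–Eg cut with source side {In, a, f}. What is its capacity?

Edges leaving {In, a, f}: In→b (12), a→c (13), a→d (15), f→Eg (3).
Cut capacity = 12 + 13 + 15 + 3 = 43.

43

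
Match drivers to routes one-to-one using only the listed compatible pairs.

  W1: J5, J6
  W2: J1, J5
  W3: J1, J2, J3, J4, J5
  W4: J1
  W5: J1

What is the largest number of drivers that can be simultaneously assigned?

Unit-capacity flow: source→left, listed edges, right→sink; max matching = max flow.
Augmenting path W1→J5 (+1); matched 1.
Augmenting path W2→J1 (+1); matched 2.
Augmenting path W3→J2 (+1); matched 3.
Augmenting path W4→J1→W2→J5→W1→J6 (+1); matched 4.
No augmenting path remains; maximum matching = 4.
König certificate: {W1, W2, W3, J1} is a vertex cover of size 4 (every listed pair touches it), so no matching can be larger.

4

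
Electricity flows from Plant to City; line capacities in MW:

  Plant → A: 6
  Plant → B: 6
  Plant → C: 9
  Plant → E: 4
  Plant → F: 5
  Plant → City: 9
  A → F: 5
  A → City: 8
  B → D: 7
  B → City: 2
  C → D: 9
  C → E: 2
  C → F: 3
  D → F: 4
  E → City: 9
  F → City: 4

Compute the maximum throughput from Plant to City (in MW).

Augment Plant→City: bottleneck 9, flow now 9.
Augment Plant→A→City: bottleneck 6, flow now 15.
Augment Plant→B→City: bottleneck 2, flow now 17.
Augment Plant→E→City: bottleneck 4, flow now 21.
Augment Plant→F→City: bottleneck 4, flow now 25.
Augment Plant→C→E→City: bottleneck 2, flow now 27.
No augmenting path remains; maximum flow = 27.
In the residual graph, reachable from Plant: {Plant, B, C, D, F}.
Min-cut edges: Plant→A (6), Plant→E (4), Plant→City (9), B→City (2), C→E (2), F→City (4); capacity 6 + 4 + 9 + 2 + 2 + 4 = 27.
This cut is saturated, so no flow can exceed 27.

27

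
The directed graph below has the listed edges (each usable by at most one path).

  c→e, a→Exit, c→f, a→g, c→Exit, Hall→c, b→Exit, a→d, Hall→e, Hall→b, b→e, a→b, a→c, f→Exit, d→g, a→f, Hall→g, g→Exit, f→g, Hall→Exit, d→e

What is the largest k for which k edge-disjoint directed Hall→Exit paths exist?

Assign every edge capacity 1; by Menger, the answer equals the max flow.
Path Hall→Exit (+1); total 1.
Path Hall→b→Exit (+1); total 2.
Path Hall→c→Exit (+1); total 3.
Path Hall→g→Exit (+1); total 4.
No residual Hall→Exit path; max flow = 4.
Certifying cut of size 4: {Hall→Exit, Hall→b, Hall→c, Hall→g}.

4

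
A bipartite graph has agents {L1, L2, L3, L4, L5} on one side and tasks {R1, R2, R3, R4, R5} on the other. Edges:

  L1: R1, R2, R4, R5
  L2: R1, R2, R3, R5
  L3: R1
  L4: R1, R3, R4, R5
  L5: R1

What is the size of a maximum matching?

Unit-capacity flow: source→left, listed edges, right→sink; max matching = max flow.
Augmenting path L1→R1 (+1); matched 1.
Augmenting path L2→R2 (+1); matched 2.
Augmenting path L4→R3 (+1); matched 3.
Augmenting path L3→R1→L1→R4 (+1); matched 4.
No augmenting path remains; maximum matching = 4.
König certificate: {L1, L2, L4, R1} is a vertex cover of size 4 (every listed pair touches it), so no matching can be larger.

4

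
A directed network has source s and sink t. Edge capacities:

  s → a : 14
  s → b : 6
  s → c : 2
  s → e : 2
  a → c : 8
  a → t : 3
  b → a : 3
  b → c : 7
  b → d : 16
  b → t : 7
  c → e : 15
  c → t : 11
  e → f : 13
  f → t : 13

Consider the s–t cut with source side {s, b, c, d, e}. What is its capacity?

Edges leaving {s, b, c, d, e}: s→a (14), b→a (3), b→t (7), c→t (11), e→f (13).
Cut capacity = 14 + 3 + 7 + 11 + 13 = 48.

48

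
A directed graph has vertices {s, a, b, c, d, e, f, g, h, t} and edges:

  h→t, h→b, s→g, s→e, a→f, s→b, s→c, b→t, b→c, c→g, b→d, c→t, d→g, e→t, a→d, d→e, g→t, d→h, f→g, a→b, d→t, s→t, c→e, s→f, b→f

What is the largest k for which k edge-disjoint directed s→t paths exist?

5

Assign every edge capacity 1; by Menger, the answer equals the max flow.
Path s→t (+1); total 1.
Path s→b→t (+1); total 2.
Path s→c→t (+1); total 3.
Path s→e→t (+1); total 4.
Path s→g→t (+1); total 5.
No residual s→t path; max flow = 5.
Certifying cut of size 5: {g→t, s→b, s→c, s→e, s→t}.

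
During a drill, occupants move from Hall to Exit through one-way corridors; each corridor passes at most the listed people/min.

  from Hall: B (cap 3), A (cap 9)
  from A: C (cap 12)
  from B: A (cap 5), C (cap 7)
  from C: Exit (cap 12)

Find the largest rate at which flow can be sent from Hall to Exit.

12

Augment Hall→A→C→Exit: bottleneck 9, flow now 9.
Augment Hall→B→C→Exit: bottleneck 3, flow now 12.
No augmenting path remains; maximum flow = 12.
In the residual graph, reachable from Hall: {Hall}.
Min-cut edges: Hall→A (9), Hall→B (3); capacity 9 + 3 = 12.
This cut is saturated, so no flow can exceed 12.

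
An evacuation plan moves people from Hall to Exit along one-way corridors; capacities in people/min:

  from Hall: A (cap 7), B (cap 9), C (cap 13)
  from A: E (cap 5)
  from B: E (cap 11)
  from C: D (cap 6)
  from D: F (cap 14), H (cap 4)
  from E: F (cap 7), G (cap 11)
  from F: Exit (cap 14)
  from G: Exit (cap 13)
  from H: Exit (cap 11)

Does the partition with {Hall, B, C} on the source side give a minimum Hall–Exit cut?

No — its capacity is 24, but the minimum cut has capacity 20.

Given cut capacity: 7 + 11 + 6 = 24.
Augment Hall→A→E→F→Exit: bottleneck 5, flow now 5.
Augment Hall→B→E→F→Exit: bottleneck 2, flow now 7.
Augment Hall→B→E→G→Exit: bottleneck 7, flow now 14.
Augment Hall→C→D→F→Exit: bottleneck 6, flow now 20.
No augmenting path remains; maximum flow = 20.
In the residual graph, reachable from Hall: {Hall, A, C}.
Min-cut edges: Hall→B (9), A→E (5), C→D (6); capacity 9 + 5 + 6 = 20.
Cut capacity 24 exceeds the max flow 20, so it is not minimum.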